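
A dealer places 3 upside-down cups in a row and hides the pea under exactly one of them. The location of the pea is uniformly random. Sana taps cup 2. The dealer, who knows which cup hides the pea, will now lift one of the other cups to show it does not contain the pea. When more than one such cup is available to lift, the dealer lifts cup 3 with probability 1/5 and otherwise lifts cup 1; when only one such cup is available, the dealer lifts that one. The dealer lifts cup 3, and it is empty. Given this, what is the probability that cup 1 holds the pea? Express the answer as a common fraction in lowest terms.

5/6

Condition on the true location of the pea.
If it is under cup 1 (prior 1/3): only cup 3 is available, probability 1; weight (1/3)·1 = 1/3.
If it is under cup 2 (prior 1/3): cup 3 is available, opened with probability 1/5; weight (1/3)·(1/5) = 1/15.
If it is under cup 3 (prior 1/3): the dealer opened cup 3, so this case is ruled out; weight (1/3)·0 = 0.
The weights sum to 2/5.
So P(the pea under cup 1 | the dealer opened cup 3) = (1/3) / (2/5) = 5/6.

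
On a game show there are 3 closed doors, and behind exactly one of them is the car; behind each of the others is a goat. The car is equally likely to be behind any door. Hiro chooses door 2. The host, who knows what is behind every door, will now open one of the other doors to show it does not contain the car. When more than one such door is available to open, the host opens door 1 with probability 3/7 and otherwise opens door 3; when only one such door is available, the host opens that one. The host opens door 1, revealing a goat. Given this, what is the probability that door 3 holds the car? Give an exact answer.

Condition on the true location of the car.
If it is behind door 1 (prior 1/3): the host opened door 1, so this case is ruled out; weight (1/3)·0 = 0.
If it is behind door 2 (prior 1/3): door 1 is available, opened with probability 3/7; weight (1/3)·(3/7) = 1/7.
If it is behind door 3 (prior 1/3): only door 1 is available, probability 1; weight (1/3)·1 = 1/3.
The weights sum to 10/21.
So P(the car behind door 3 | the host opened door 1) = (1/3) / (10/21) = 7/10.

7/10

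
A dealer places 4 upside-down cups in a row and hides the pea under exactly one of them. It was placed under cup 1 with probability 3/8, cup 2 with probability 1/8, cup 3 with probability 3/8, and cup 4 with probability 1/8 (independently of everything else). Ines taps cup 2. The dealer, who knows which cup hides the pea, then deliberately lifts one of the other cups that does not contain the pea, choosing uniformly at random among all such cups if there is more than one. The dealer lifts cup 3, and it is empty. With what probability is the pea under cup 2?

1/7

Apply Bayes' rule, conditioning on where the pea actually is.
If it is under cup 1 (prior 3/8): the dealer has 2 equally likely choices, so probability 1/2; weight (3/8)·(1/2) = 3/16.
If it is under cup 2 (prior 1/8): the dealer has 3 equally likely choices, so probability 1/3; weight (1/8)·(1/3) = 1/24.
If it is under cup 3 (prior 3/8): the dealer opened cup 3, so this case is ruled out; weight (3/8)·0 = 0.
If it is under cup 4 (prior 1/8): the dealer has 2 equally likely choices, so probability 1/2; weight (1/8)·(1/2) = 1/16.
The weights sum to 7/24.
So P(the pea under cup 2 | the dealer opened cup 3) = (1/24) / (7/24) = 1/7.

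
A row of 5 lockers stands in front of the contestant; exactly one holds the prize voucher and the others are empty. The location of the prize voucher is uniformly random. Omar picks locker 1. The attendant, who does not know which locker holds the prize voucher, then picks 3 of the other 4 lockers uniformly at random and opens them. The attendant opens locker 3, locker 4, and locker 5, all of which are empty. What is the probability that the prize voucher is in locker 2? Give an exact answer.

1/2

Because the attendant chose which lockers to open without knowing where the prize voucher is, the choice is independent of the prize location. Learning that none of the 3 opened lockers holds the prize voucher simply rules out those 3 locations and leaves the remaining 2 lockers still equally likely by symmetry.
So P(the prize voucher in locker 2) = 1/2.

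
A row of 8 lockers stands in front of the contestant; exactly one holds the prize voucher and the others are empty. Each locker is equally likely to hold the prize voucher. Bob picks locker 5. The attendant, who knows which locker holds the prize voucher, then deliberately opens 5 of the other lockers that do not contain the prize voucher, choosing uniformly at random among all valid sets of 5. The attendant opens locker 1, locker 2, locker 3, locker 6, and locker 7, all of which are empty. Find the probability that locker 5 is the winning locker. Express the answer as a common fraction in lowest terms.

1/8

Apply Bayes' rule, conditioning on where the prize voucher actually is.
If it is in any of lockers 1, 2, 3, 6, and 7 (prior 1/8 each): that locker was opened and seen not to hold the prize — ruled out; weight (1/8)·0 = 0 each.
If it is in either of lockers 4 and 8 (prior 1/8 each): the attendant has 6 equally likely choices, so probability 1/6; weight (1/8)·(1/6) = 1/48 each.
If it is in locker 5 (prior 1/8): the attendant has 21 equally likely choices, so probability 1/21; weight (1/8)·(1/21) = 1/168.
The weights sum to 1/21.
So P(the prize voucher in locker 5 | the attendant opened locker 1, locker 2, locker 3, locker 6, and locker 7) = (1/168) / (1/21) = 1/8.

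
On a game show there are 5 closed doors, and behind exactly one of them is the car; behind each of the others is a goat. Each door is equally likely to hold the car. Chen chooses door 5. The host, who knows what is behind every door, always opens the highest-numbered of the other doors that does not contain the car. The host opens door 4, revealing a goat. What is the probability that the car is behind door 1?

Consider each possible location of the car in turn.
If it is behind any of doors 1, 2, 3, and 5 (prior 1/5 each): door 4 is the highest-numbered option available, probability 1; weight (1/5)·1 = 1/5 each.
If it is behind door 4 (prior 1/5): the host opened door 4, so this case is ruled out; weight (1/5)·0 = 0.
The weights sum to 4/5.
So P(the car behind door 1 | the host opened door 4) = (1/5) / (4/5) = 1/4.

1/4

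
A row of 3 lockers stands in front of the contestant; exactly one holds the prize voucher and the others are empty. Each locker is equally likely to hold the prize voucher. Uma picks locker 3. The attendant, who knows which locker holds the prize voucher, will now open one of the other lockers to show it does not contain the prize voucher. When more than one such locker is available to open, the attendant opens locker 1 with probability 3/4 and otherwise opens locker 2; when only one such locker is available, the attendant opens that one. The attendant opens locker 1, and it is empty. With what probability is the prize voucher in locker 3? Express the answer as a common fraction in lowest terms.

Consider each possible location of the prize voucher in turn.
If it is in locker 1 (prior 1/3): the attendant opened locker 1, so this case is ruled out; weight (1/3)·0 = 0.
If it is in locker 2 (prior 1/3): only locker 1 is available, probability 1; weight (1/3)·1 = 1/3.
If it is in locker 3 (prior 1/3): locker 1 is available, opened with probability 3/4; weight (1/3)·(3/4) = 1/4.
The weights sum to 7/12.
So P(the prize voucher in locker 3 | the attendant opened locker 1) = (1/4) / (7/12) = 3/7.

3/7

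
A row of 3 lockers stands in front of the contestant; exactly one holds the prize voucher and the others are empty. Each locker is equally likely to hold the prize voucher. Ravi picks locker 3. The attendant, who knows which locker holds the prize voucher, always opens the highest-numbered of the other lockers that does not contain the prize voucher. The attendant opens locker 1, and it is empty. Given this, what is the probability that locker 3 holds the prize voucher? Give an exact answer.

Apply Bayes' rule, conditioning on where the prize voucher actually is.
If it is in locker 1 (prior 1/3): the attendant opened locker 1, so this case is ruled out; weight (1/3)·0 = 0.
If it is in locker 2 (prior 1/3): locker 1 is the highest-numbered option available, probability 1; weight (1/3)·1 = 1/3.
If it is in locker 3 (prior 1/3): the attendant would have opened locker 2 instead, probability 0; weight (1/3)·0 = 0.
The weights sum to 1/3.
So P(the prize voucher in locker 3 | the attendant opened locker 1) = 0 / (1/3) = 0.

0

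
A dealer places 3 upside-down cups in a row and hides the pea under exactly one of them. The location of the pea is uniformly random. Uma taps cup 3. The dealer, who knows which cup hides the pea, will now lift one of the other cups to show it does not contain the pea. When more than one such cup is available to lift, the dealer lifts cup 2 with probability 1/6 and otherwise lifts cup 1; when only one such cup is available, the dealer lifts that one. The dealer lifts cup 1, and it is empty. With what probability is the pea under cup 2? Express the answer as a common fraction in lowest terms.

6/11

Condition on the true location of the pea.
If it is under cup 1 (prior 1/3): the dealer opened cup 1, so this case is ruled out; weight (1/3)·0 = 0.
If it is under cup 2 (prior 1/3): only cup 1 is available, probability 1; weight (1/3)·1 = 1/3.
If it is under cup 3 (prior 1/3): cup 2 is available but not opened, probability 5/6; weight (1/3)·(5/6) = 5/18.
The weights sum to 11/18.
So P(the pea under cup 2 | the dealer opened cup 1) = (1/3) / (11/18) = 6/11.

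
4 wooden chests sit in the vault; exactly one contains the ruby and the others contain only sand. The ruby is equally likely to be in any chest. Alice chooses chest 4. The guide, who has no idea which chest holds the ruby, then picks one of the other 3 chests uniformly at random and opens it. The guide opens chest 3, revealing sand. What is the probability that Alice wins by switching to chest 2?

Because the guide chose which chest to open without knowing where the ruby is, the choice is independent of the prize location. Learning that chest 3 does not hold the ruby simply rules out that one location and leaves the remaining 3 chests still equally likely by symmetry.
So P(the ruby in chest 2) = 1/3.

1/3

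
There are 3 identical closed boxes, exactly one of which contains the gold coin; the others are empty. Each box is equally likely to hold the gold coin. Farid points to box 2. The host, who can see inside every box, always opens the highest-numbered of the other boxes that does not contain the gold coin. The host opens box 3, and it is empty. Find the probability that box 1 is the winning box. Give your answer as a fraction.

1/2

Apply Bayes' rule, conditioning on where the gold coin actually is.
If it is in either of boxes 1 and 2 (prior 1/3 each): box 3 is the highest-numbered option available, probability 1; weight (1/3)·1 = 1/3 each.
If it is in box 3 (prior 1/3): the host opened box 3, so this case is ruled out; weight (1/3)·0 = 0.
The weights sum to 2/3.
So P(the gold coin in box 1 | the host opened box 3) = (1/3) / (2/3) = 1/2.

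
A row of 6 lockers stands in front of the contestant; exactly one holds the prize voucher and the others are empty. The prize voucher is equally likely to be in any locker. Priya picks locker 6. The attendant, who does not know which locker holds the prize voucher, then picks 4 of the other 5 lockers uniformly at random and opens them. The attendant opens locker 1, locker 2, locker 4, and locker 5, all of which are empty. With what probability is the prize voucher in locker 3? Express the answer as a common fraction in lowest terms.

Consider each possible location of the prize voucher in turn.
If it is in any of lockers 1, 2, 4, and 5 (prior 1/6 each): that locker was opened and seen not to hold the prize — ruled out; weight (1/6)·0 = 0 each.
If it is in either of lockers 3 and 6 (prior 1/6 each): the attendant picks exactly this set with probability 1/5 regardless, and none is the prize; weight (1/6)·(1/5) = 1/30 each.
The weights sum to 1/15.
So P(the prize voucher in locker 3 | the attendant opened locker 1, locker 2, locker 4, and locker 5) = (1/30) / (1/15) = 1/2.

1/2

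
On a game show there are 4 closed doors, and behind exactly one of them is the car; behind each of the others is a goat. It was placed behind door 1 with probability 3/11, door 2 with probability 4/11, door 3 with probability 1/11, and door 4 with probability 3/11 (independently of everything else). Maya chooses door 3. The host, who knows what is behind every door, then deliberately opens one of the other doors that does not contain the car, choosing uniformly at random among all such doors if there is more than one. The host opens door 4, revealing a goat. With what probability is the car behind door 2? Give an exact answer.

12/23

Apply Bayes' rule, conditioning on where the car actually is.
If it is behind door 1 (prior 3/11): the host has 2 equally likely choices, so probability 1/2; weight (3/11)·(1/2) = 3/22.
If it is behind door 2 (prior 4/11): the host has 2 equally likely choices, so probability 1/2; weight (4/11)·(1/2) = 2/11.
If it is behind door 3 (prior 1/11): the host has 3 equally likely choices, so probability 1/3; weight (1/11)·(1/3) = 1/33.
If it is behind door 4 (prior 3/11): the host opened door 4, so this case is ruled out; weight (3/11)·0 = 0.
The weights sum to 23/66.
So P(the car behind door 2 | the host opened door 4) = (2/11) / (23/66) = 12/23.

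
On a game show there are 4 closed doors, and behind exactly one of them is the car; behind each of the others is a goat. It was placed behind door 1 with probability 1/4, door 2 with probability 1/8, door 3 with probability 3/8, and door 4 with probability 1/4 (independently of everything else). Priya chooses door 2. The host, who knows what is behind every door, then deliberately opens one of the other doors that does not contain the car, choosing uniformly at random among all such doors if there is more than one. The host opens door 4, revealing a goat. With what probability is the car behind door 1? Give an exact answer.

6/17

Condition on the true location of the car.
If it is behind door 1 (prior 1/4): the host has 2 equally likely choices, so probability 1/2; weight (1/4)·(1/2) = 1/8.
If it is behind door 2 (prior 1/8): the host has 3 equally likely choices, so probability 1/3; weight (1/8)·(1/3) = 1/24.
If it is behind door 3 (prior 3/8): the host has 2 equally likely choices, so probability 1/2; weight (3/8)·(1/2) = 3/16.
If it is behind door 4 (prior 1/4): the host opened door 4, so this case is ruled out; weight (1/4)·0 = 0.
The weights sum to 17/48.
So P(the car behind door 1 | the host opened door 4) = (1/8) / (17/48) = 6/17.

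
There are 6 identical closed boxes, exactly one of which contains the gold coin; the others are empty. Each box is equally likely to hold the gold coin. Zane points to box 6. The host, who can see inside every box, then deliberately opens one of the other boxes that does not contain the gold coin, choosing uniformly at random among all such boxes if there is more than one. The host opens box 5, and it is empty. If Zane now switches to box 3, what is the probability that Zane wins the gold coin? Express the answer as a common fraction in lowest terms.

Consider each possible location of the gold coin in turn.
If it is in any of boxes 1, 2, 3, and 4 (prior 1/6 each): the host has 4 equally likely choices, so probability 1/4; weight (1/6)·(1/4) = 1/24 each.
If it is in box 5 (prior 1/6): the host opened box 5, so this case is ruled out; weight (1/6)·0 = 0.
If it is in box 6 (prior 1/6): the host has 5 equally likely choices, so probability 1/5; weight (1/6)·(1/5) = 1/30.
The weights sum to 1/5.
So P(the gold coin in box 3 | the host opened box 5) = (1/24) / (1/5) = 5/24.

5/24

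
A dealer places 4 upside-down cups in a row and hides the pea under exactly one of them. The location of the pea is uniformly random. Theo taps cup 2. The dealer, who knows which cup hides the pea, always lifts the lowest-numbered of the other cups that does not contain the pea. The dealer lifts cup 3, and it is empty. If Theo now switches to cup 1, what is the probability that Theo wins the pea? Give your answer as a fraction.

1

Apply Bayes' rule, conditioning on where the pea actually is.
If it is under cup 1 (prior 1/4): cup 3 is the lowest-numbered option available, probability 1; weight (1/4)·1 = 1/4.
If it is under either of cups 2 and 4 (prior 1/4 each): the dealer would have opened cup 1 instead, probability 0; weight (1/4)·0 = 0 each.
If it is under cup 3 (prior 1/4): the dealer opened cup 3, so this case is ruled out; weight (1/4)·0 = 0.
The weights sum to 1/4.
So P(the pea under cup 1 | the dealer opened cup 3) = (1/4) / (1/4) = 1.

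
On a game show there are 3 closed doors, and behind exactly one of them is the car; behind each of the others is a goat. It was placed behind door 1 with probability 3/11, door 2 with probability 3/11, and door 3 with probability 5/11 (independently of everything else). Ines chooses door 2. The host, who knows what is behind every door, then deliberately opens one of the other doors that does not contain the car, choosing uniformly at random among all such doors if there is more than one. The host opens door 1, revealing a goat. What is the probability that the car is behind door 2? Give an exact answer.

Condition on the true location of the car.
If it is behind door 1 (prior 3/11): the host opened door 1, so this case is ruled out; weight (3/11)·0 = 0.
If it is behind door 2 (prior 3/11): the host has 2 equally likely choices, so probability 1/2; weight (3/11)·(1/2) = 3/22.
If it is behind door 3 (prior 5/11): the host has no choice, probability 1; weight (5/11)·1 = 5/11.
The weights sum to 13/22.
So P(the car behind door 2 | the host opened door 1) = (3/22) / (13/22) = 3/13.

3/13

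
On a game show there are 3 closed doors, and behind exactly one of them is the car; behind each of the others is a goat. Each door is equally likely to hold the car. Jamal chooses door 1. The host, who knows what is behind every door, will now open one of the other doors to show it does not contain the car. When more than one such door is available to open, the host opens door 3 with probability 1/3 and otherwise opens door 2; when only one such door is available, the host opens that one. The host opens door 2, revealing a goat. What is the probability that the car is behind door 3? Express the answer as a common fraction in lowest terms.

3/5

Apply Bayes' rule, conditioning on where the car actually is.
If it is behind door 1 (prior 1/3): door 3 is available but not opened, probability 2/3; weight (1/3)·(2/3) = 2/9.
If it is behind door 2 (prior 1/3): the host opened door 2, so this case is ruled out; weight (1/3)·0 = 0.
If it is behind door 3 (prior 1/3): only door 2 is available, probability 1; weight (1/3)·1 = 1/3.
The weights sum to 5/9.
So P(the car behind door 3 | the host opened door 2) = (1/3) / (5/9) = 3/5.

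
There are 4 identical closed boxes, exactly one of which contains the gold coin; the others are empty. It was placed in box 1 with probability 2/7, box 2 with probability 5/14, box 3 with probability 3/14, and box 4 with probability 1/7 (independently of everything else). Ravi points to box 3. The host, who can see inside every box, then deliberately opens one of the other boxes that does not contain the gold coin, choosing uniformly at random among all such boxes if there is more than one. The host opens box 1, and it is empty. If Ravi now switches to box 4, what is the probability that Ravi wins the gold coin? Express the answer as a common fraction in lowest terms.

Apply Bayes' rule, conditioning on where the gold coin actually is.
If it is in box 1 (prior 2/7): the host opened box 1, so this case is ruled out; weight (2/7)·0 = 0.
If it is in box 2 (prior 5/14): the host has 2 equally likely choices, so probability 1/2; weight (5/14)·(1/2) = 5/28.
If it is in box 3 (prior 3/14): the host has 3 equally likely choices, so probability 1/3; weight (3/14)·(1/3) = 1/14.
If it is in box 4 (prior 1/7): the host has 2 equally likely choices, so probability 1/2; weight (1/7)·(1/2) = 1/14.
The weights sum to 9/28.
So P(the gold coin in box 4 | the host opened box 1) = (1/14) / (9/28) = 2/9.

2/9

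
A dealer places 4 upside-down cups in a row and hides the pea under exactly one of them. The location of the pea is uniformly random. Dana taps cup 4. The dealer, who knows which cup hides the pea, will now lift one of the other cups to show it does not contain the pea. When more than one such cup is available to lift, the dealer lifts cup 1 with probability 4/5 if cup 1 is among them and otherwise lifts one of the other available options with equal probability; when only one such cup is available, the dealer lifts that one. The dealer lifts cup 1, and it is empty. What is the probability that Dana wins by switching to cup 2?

1/3

Condition on the true location of the pea.
If it is under cup 1 (prior 1/4): the dealer opened cup 1, so this case is ruled out; weight (1/4)·0 = 0.
If it is under any of cups 2, 3, and 4 (prior 1/4 each): cup 1 is available, opened with probability 4/5; weight (1/4)·(4/5) = 1/5 each.
The weights sum to 3/5.
So P(the pea under cup 2 | the dealer opened cup 1) = (1/5) / (3/5) = 1/3.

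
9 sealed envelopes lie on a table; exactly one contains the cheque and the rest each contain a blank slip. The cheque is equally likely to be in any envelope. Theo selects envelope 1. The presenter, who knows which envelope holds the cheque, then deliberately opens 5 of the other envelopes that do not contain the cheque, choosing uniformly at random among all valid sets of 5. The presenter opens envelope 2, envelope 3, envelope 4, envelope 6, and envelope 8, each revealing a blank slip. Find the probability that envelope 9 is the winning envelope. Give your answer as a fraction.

8/27

Consider each possible location of the cheque in turn.
If it is in envelope 1 (prior 1/9): the presenter has 56 equally likely choices, so probability 1/56; weight (1/9)·(1/56) = 1/504.
If it is in any of envelopes 2, 3, 4, 6, and 8 (prior 1/9 each): that envelope was opened and seen not to hold the prize — ruled out; weight (1/9)·0 = 0 each.
If it is in any of envelopes 5, 7, and 9 (prior 1/9 each): the presenter has 21 equally likely choices, so probability 1/21; weight (1/9)·(1/21) = 1/189 each.
The weights sum to 1/56.
So P(the cheque in envelope 9 | the presenter opened envelope 2, envelope 3, envelope 4, envelope 6, and envelope 8) = (1/189) / (1/56) = 8/27.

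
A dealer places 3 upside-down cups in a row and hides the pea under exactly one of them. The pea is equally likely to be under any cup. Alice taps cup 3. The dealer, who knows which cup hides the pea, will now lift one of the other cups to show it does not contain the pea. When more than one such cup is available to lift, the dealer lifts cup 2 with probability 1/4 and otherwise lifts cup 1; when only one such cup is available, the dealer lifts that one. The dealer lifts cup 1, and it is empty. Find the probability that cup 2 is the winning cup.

Condition on the true location of the pea.
If it is under cup 1 (prior 1/3): the dealer opened cup 1, so this case is ruled out; weight (1/3)·0 = 0.
If it is under cup 2 (prior 1/3): only cup 1 is available, probability 1; weight (1/3)·1 = 1/3.
If it is under cup 3 (prior 1/3): cup 2 is available but not opened, probability 3/4; weight (1/3)·(3/4) = 1/4.
The weights sum to 7/12.
So P(the pea under cup 2 | the dealer opened cup 1) = (1/3) / (7/12) = 4/7.

4/7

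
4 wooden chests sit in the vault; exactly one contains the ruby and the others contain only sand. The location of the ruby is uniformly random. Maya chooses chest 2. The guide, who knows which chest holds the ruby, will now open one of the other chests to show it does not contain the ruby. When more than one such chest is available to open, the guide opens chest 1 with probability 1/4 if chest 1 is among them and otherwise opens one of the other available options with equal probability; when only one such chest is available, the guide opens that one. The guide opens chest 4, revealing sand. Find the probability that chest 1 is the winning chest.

Consider each possible location of the ruby in turn.
If it is in chest 1 (prior 1/4): chest 1 holds the prize so is unavailable; the guide chooses uniformly among the 2 others, probability 1/2; weight (1/4)·(1/2) = 1/8.
If it is in chest 2 (prior 1/4): chest 1 is available but not opened; chest 4 gets probability (1 − 1/4)/2 = 3/8; weight (1/4)·(3/8) = 3/32.
If it is in chest 3 (prior 1/4): chest 1 is available but not opened, probability 3/4; weight (1/4)·(3/4) = 3/16.
If it is in chest 4 (prior 1/4): the guide opened chest 4, so this case is ruled out; weight (1/4)·0 = 0.
The weights sum to 13/32.
So P(the ruby in chest 1 | the guide opened chest 4) = (1/8) / (13/32) = 4/13.

4/13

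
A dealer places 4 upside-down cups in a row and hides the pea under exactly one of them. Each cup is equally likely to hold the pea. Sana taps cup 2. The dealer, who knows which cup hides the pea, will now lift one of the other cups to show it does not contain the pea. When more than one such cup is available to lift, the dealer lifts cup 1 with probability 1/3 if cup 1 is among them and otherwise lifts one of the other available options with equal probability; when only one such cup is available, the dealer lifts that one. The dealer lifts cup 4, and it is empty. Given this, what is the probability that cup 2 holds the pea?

Condition on the true location of the pea.
If it is under cup 1 (prior 1/4): cup 1 holds the prize so is unavailable; the dealer chooses uniformly among the 2 others, probability 1/2; weight (1/4)·(1/2) = 1/8.
If it is under cup 2 (prior 1/4): cup 1 is available but not opened; cup 4 gets probability (1 − 1/3)/2 = 1/3; weight (1/4)·(1/3) = 1/12.
If it is under cup 3 (prior 1/4): cup 1 is available but not opened, probability 2/3; weight (1/4)·(2/3) = 1/6.
If it is under cup 4 (prior 1/4): the dealer opened cup 4, so this case is ruled out; weight (1/4)·0 = 0.
The weights sum to 3/8.
So P(the pea under cup 2 | the dealer opened cup 4) = (1/12) / (3/8) = 2/9.

2/9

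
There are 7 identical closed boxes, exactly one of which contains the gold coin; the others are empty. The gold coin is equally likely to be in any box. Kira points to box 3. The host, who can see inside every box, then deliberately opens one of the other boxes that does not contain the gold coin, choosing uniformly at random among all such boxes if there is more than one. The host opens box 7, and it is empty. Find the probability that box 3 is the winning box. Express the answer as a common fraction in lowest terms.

Consider each possible location of the gold coin in turn.
If it is in any of boxes 1, 2, 4, 5, and 6 (prior 1/7 each): the host has 5 equally likely choices, so probability 1/5; weight (1/7)·(1/5) = 1/35 each.
If it is in box 3 (prior 1/7): the host has 6 equally likely choices, so probability 1/6; weight (1/7)·(1/6) = 1/42.
If it is in box 7 (prior 1/7): the host opened box 7, so this case is ruled out; weight (1/7)·0 = 0.
The weights sum to 1/6.
So P(the gold coin in box 3 | the host opened box 7) = (1/42) / (1/6) = 1/7.

1/7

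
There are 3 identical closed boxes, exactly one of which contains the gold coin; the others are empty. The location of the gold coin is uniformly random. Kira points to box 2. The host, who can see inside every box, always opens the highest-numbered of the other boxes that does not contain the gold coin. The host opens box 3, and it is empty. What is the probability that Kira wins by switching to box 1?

Condition on the true location of the gold coin.
If it is in either of boxes 1 and 2 (prior 1/3 each): box 3 is the highest-numbered option available, probability 1; weight (1/3)·1 = 1/3 each.
If it is in box 3 (prior 1/3): the host opened box 3, so this case is ruled out; weight (1/3)·0 = 0.
The weights sum to 2/3.
So P(the gold coin in box 1 | the host opened box 3) = (1/3) / (2/3) = 1/2.

1/2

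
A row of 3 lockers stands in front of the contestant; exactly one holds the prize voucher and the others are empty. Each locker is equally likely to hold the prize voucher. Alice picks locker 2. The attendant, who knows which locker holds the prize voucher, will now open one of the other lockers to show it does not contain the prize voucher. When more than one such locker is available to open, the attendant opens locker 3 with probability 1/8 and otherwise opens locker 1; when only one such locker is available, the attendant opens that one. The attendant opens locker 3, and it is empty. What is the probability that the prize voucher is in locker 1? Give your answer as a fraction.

Consider each possible location of the prize voucher in turn.
If it is in locker 1 (prior 1/3): only locker 3 is available, probability 1; weight (1/3)·1 = 1/3.
If it is in locker 2 (prior 1/3): locker 3 is available, opened with probability 1/8; weight (1/3)·(1/8) = 1/24.
If it is in locker 3 (prior 1/3): the attendant opened locker 3, so this case is ruled out; weight (1/3)·0 = 0.
The weights sum to 3/8.
So P(the prize voucher in locker 1 | the attendant opened locker 3) = (1/3) / (3/8) = 8/9.

8/9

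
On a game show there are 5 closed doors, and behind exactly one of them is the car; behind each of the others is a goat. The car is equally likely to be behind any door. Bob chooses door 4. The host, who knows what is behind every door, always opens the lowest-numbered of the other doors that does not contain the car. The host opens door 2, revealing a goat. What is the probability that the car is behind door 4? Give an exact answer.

0

Condition on the true location of the car.
If it is behind door 1 (prior 1/5): door 2 is the lowest-numbered option available, probability 1; weight (1/5)·1 = 1/5.
If it is behind door 2 (prior 1/5): the host opened door 2, so this case is ruled out; weight (1/5)·0 = 0.
If it is behind any of doors 3, 4, and 5 (prior 1/5 each): the host would have opened door 1 instead, probability 0; weight (1/5)·0 = 0 each.
The weights sum to 1/5.
So P(the car behind door 4 | the host opened door 2) = 0 / (1/5) = 0.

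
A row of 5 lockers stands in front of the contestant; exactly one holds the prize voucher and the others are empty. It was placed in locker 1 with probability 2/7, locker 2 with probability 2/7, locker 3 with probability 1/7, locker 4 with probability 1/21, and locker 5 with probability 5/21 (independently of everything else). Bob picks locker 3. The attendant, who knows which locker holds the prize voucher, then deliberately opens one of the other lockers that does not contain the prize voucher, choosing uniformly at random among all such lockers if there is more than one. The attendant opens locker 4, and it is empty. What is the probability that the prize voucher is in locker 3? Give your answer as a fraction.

9/77

Apply Bayes' rule, conditioning on where the prize voucher actually is.
If it is in either of lockers 1 and 2 (prior 2/7 each): the attendant has 3 equally likely choices, so probability 1/3; weight (2/7)·(1/3) = 2/21 each.
If it is in locker 3 (prior 1/7): the attendant has 4 equally likely choices, so probability 1/4; weight (1/7)·(1/4) = 1/28.
If it is in locker 4 (prior 1/21): the attendant opened locker 4, so this case is ruled out; weight (1/21)·0 = 0.
If it is in locker 5 (prior 5/21): the attendant has 3 equally likely choices, so probability 1/3; weight (5/21)·(1/3) = 5/63.
The weights sum to 11/36.
So P(the prize voucher in locker 3 | the attendant opened locker 4) = (1/28) / (11/36) = 9/77.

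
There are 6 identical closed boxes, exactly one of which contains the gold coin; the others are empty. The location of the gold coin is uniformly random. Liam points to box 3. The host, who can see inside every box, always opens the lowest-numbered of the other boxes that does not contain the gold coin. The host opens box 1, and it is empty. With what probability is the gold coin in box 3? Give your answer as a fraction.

1/5

Apply Bayes' rule, conditioning on where the gold coin actually is.
If it is in box 1 (prior 1/6): the host opened box 1, so this case is ruled out; weight (1/6)·0 = 0.
If it is in any of boxes 2, 3, 4, 5, and 6 (prior 1/6 each): box 1 is the lowest-numbered option available, probability 1; weight (1/6)·1 = 1/6 each.
The weights sum to 5/6.
So P(the gold coin in box 3 | the host opened box 1) = (1/6) / (5/6) = 1/5.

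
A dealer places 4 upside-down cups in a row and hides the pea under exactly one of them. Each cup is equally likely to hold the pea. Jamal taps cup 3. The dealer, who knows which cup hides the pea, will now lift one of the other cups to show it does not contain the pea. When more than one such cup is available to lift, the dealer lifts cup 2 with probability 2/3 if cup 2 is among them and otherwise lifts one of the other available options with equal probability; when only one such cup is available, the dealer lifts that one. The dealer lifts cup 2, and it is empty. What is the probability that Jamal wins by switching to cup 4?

1/3

Consider each possible location of the pea in turn.
If it is under any of cups 1, 3, and 4 (prior 1/4 each): cup 2 is available, opened with probability 2/3; weight (1/4)·(2/3) = 1/6 each.
If it is under cup 2 (prior 1/4): the dealer opened cup 2, so this case is ruled out; weight (1/4)·0 = 0.
The weights sum to 1/2.
So P(the pea under cup 4 | the dealer opened cup 2) = (1/6) / (1/2) = 1/3.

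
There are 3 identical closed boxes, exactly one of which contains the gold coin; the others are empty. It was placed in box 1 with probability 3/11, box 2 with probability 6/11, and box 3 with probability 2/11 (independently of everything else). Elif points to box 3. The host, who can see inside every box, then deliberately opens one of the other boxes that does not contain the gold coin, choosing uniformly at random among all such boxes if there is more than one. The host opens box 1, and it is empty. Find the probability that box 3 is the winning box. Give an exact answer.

1/7

Condition on the true location of the gold coin.
If it is in box 1 (prior 3/11): the host opened box 1, so this case is ruled out; weight (3/11)·0 = 0.
If it is in box 2 (prior 6/11): the host has no choice, probability 1; weight (6/11)·1 = 6/11.
If it is in box 3 (prior 2/11): the host has 2 equally likely choices, so probability 1/2; weight (2/11)·(1/2) = 1/11.
The weights sum to 7/11.
So P(the gold coin in box 3 | the host opened box 1) = (1/11) / (7/11) = 1/7.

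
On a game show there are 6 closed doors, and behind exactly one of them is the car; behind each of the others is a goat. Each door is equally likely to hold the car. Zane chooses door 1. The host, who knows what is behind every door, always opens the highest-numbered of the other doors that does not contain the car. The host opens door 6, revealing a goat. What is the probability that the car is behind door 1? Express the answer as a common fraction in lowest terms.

1/5

Condition on the true location of the car.
If it is behind any of doors 1, 2, 3, 4, and 5 (prior 1/6 each): door 6 is the highest-numbered option available, probability 1; weight (1/6)·1 = 1/6 each.
If it is behind door 6 (prior 1/6): the host opened door 6, so this case is ruled out; weight (1/6)·0 = 0.
The weights sum to 5/6.
So P(the car behind door 1 | the host opened door 6) = (1/6) / (5/6) = 1/5.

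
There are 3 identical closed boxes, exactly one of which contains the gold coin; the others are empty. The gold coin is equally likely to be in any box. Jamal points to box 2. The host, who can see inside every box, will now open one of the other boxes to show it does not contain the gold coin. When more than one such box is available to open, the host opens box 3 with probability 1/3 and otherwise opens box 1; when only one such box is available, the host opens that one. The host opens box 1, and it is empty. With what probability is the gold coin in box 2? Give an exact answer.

2/5

Consider each possible location of the gold coin in turn.
If it is in box 1 (prior 1/3): the host opened box 1, so this case is ruled out; weight (1/3)·0 = 0.
If it is in box 2 (prior 1/3): box 3 is available but not opened, probability 2/3; weight (1/3)·(2/3) = 2/9.
If it is in box 3 (prior 1/3): only box 1 is available, probability 1; weight (1/3)·1 = 1/3.
The weights sum to 5/9.
So P(the gold coin in box 2 | the host opened box 1) = (2/9) / (5/9) = 2/5.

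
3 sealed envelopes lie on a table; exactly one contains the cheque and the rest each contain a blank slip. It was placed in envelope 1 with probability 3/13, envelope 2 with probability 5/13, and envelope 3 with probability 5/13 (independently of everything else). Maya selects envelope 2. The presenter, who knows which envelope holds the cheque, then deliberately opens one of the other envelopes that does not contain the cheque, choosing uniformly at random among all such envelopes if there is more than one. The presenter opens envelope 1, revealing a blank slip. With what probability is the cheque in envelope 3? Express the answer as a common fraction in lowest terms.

2/3

Condition on the true location of the cheque.
If it is in envelope 1 (prior 3/13): the presenter opened envelope 1, so this case is ruled out; weight (3/13)·0 = 0.
If it is in envelope 2 (prior 5/13): the presenter has 2 equally likely choices, so probability 1/2; weight (5/13)·(1/2) = 5/26.
If it is in envelope 3 (prior 5/13): the presenter has no choice, probability 1; weight (5/13)·1 = 5/13.
The weights sum to 15/26.
So P(the cheque in envelope 3 | the presenter opened envelope 1) = (5/13) / (15/26) = 2/3.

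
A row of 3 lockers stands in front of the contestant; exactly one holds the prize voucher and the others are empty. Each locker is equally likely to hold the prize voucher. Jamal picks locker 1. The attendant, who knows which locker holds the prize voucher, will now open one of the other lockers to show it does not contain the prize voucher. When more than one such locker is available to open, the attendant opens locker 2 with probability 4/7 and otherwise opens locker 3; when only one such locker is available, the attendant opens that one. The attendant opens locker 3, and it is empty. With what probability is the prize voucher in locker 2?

7/10

Consider each possible location of the prize voucher in turn.
If it is in locker 1 (prior 1/3): locker 2 is available but not opened, probability 3/7; weight (1/3)·(3/7) = 1/7.
If it is in locker 2 (prior 1/3): only locker 3 is available, probability 1; weight (1/3)·1 = 1/3.
If it is in locker 3 (prior 1/3): the attendant opened locker 3, so this case is ruled out; weight (1/3)·0 = 0.
The weights sum to 10/21.
So P(the prize voucher in locker 2 | the attendant opened locker 3) = (1/3) / (10/21) = 7/10.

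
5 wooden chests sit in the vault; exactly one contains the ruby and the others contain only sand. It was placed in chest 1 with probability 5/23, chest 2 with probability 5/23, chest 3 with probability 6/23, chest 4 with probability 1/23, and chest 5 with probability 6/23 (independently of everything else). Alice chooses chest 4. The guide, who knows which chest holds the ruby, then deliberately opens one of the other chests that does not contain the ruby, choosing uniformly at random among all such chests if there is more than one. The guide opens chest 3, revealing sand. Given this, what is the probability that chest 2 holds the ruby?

Consider each possible location of the ruby in turn.
If it is in either of chests 1 and 2 (prior 5/23 each): the guide has 3 equally likely choices, so probability 1/3; weight (5/23)·(1/3) = 5/69 each.
If it is in chest 3 (prior 6/23): the guide opened chest 3, so this case is ruled out; weight (6/23)·0 = 0.
If it is in chest 4 (prior 1/23): the guide has 4 equally likely choices, so probability 1/4; weight (1/23)·(1/4) = 1/92.
If it is in chest 5 (prior 6/23): the guide has 3 equally likely choices, so probability 1/3; weight (6/23)·(1/3) = 2/23.
The weights sum to 67/276.
So P(the ruby in chest 2 | the guide opened chest 3) = (5/69) / (67/276) = 20/67.

20/67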